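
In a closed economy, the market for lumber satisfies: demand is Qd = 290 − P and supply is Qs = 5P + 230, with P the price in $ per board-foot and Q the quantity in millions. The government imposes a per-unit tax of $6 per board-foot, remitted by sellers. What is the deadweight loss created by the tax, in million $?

Deadweight loss = $15 million.

Without the tax, 290 − P = 5P + 230 gives 6P = 60, so P* = $10 and Q* = 280.
With the tax collected from sellers, supply shifts: Qs = 5(P − 6) + 230.
Solving gives Q = 275 with consumers paying $15 and sellers receiving $9 (the $6 wedge).
Quantity falls by |ΔQ| = |280 − 275| = 5.
DWL = ½ · t · |ΔQ| = ½ · 6 · 5 = $15.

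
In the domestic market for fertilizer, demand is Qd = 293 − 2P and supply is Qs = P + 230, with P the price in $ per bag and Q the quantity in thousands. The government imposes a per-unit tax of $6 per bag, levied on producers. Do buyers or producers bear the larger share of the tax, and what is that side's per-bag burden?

Producers bear the larger share: $4 per bag.

Before the tax: set 293 − 2P = P + 230 → P* = $21, Q* = 251.
With the tax collected from producers, supply shifts: Qs = (P − 6) + 230.
New equilibrium: buyers pay $23, producers receive $17, Q = 247. (Wedge: Pb − Ps = 6.)
Per-bag burden: buyers $2, producers $4.
Producers take the larger share because supply is less price-elastic here (demand slope 2 vs supply slope 1).
The less price-elastic side of the market bears the larger share of a per-unit tax.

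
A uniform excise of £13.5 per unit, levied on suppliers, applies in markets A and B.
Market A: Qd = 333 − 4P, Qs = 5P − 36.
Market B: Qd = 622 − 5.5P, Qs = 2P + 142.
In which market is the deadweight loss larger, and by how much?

Market A, by £68.85.

Market A: pre-tax P* = £41, Q* = 169; post-tax Q = 139; deadweight loss = £202.5.
Market B: pre-tax P* = £64, Q* = 270; post-tax Q = 250.2; deadweight loss = £133.65.
Difference: £202.5 vs £133.65 → market A is larger by £68.85.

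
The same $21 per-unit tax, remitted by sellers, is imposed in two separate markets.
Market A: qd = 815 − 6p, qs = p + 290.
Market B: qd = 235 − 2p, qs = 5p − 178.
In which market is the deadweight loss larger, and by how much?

Market B, by $126.

Market A: pre-tax p* = $75, q* = 365; post-tax q = 347; deadweight loss = $189.
Market B: pre-tax p* = $59, q* = 117; post-tax q = 87; deadweight loss = $315.
Difference: $189 vs $315 → market B is larger by $126.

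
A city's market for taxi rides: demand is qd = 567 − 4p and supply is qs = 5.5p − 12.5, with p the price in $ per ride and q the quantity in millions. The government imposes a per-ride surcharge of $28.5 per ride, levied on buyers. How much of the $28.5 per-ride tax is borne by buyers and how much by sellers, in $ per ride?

Before the tax: set 567 − 4p = 5.5p − 12.5 → p* = $61, q* = 323.
With the tax collected from buyers, demand (in seller-price terms) shifts: qd = 567 − 4(p + 28.5).
Solving gives q = 257 with buyers paying $77.5 and sellers receiving $49 (the $28.5 wedge).
Burden on buyers: $16.5; on sellers: $12. (They sum to $28.5.)
The less price-elastic side of the market bears the larger share of a per-unit tax.

Buyers bear $16.5 per ride; sellers bear $12 per ride.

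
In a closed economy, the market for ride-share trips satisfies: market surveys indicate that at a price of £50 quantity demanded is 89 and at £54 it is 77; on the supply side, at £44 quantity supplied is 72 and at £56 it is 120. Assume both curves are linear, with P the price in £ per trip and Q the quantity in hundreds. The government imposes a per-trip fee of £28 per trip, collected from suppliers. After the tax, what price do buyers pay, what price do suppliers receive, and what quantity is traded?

Buyers pay £65; suppliers receive £37; quantity = 44.

Demand slope: (77 − 89)/(54 − 50) = -3, so Qd = 239 − 3P.
Supply slope: (120 − 72)/(56 − 44) = 4, so Qs = 4P − 104.
Before the tax: set 239 − 3P = 4P − 104 → P* = £49, Q* = 92.
With the tax collected from suppliers, supply shifts: Qs = 4(P − 28) − 104.
Solving gives Q = 44 with buyers paying £65 and suppliers receiving £37 (the £28 wedge).
The less price-elastic side of the market bears the larger share of a per-unit tax.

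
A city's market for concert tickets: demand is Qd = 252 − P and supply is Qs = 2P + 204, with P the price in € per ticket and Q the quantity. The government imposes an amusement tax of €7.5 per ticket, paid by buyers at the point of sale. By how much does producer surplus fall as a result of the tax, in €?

Producer surplus falls by €583.75.

Before the tax: set 252 − P = 2P + 204 → P* = €16, Q* = 236.
With the tax collected from buyers, demand (in seller-price terms) shifts: Qd = 252 − (P + 7.5).
New equilibrium: buyers pay €21, sellers receive €13.5, Q = 231. (Wedge: Pb − Ps = 7.5.)
ΔPS is the trapezoid between Q = 231 and Q = 236 of height €2.5: ½ · (236 + 231) · 2.5 = €583.75.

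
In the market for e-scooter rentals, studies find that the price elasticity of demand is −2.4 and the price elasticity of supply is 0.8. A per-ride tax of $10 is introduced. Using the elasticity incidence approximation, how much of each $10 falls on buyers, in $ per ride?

Incidence ratio: buyers' share ≈ εs / (εs + |εd|) = 0.8 / (0.8 + 2.4) = 0.25.
So buyers bear ≈ 0.25 × $10 = $2.5; producers bear $7.5.

Buyers bear ≈ $2.5 per ride.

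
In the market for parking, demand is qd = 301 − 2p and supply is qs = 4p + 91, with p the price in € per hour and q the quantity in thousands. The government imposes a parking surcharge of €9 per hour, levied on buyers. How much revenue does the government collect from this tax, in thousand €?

Tax revenue = €1971 thousand.

Without the tax, 301 − 2p = 4p + 91 gives 6p = 210, so p* = €35 and q* = 231.
With the tax collected from buyers, demand (in seller-price terms) shifts: qd = 301 − 2(p + 9).
New equilibrium: buyers pay €41, producers receive €32, q = 219. (Wedge: pb − ps = 9.)
Revenue = t · Q = 9 · 219 = €1971.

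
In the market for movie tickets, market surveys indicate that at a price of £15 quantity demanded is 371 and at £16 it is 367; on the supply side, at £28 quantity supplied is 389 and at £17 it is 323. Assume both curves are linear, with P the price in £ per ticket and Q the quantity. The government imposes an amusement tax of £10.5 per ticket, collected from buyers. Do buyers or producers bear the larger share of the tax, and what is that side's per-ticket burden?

Demand slope: (367 − 371)/(16 − 15) = -4, so Qd = 431 − 4P.
Supply slope: (323 − 389)/(17 − 28) = 6, so Qs = 6P + 221.
Before the tax: set 431 − 4P = 6P + 221 → P* = £21, Q* = 347.
With the tax collected from buyers, demand (in seller-price terms) shifts: Qd = 431 − 4(P + 10.5).
Solving gives Q = 321.8 with buyers paying £27.3 and producers receiving £16.8 (the £10.5 wedge).
Per-ticket burden: buyers £6.3, producers £4.2.
Buyers take the larger share because demand is less price-elastic here (demand slope 4 vs supply slope 6).
The less price-elastic side of the market bears the larger share of a per-unit tax.

Buyers bear the larger share: £6.3 per ticket.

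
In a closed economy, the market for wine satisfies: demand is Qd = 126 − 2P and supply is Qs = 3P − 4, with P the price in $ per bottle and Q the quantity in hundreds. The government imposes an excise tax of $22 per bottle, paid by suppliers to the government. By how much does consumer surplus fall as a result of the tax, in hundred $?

Without the tax, 126 − 2P = 3P − 4 gives 5P = 130, so P* = $26 and Q* = 74.
With the tax collected from suppliers, supply shifts: Qs = 3(P − 22) − 4.
Solving gives Q = 47.6 with consumers paying $39.2 and suppliers receiving $17.2 (the $22 wedge).
ΔCS is the trapezoid between Q = 47.6 and Q = 74 of height $13.2: ½ · (74 + 47.6) · 13.2 = $802.56.

Consumer surplus falls by $802.56 hundred.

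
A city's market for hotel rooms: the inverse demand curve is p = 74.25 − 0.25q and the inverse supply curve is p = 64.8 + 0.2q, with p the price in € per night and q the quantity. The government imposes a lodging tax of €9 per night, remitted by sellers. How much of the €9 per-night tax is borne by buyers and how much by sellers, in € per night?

Buyers bear €5 per night; sellers bear €4 per night.

Inverting to q(p) form: qd = 297 − 4p; qs = 5p − 324.
Before the tax: set 297 − 4p = 5p − 324 → p* = €69, q* = 21.
With the tax collected from sellers, supply shifts: qs = 5(p − 9) − 324.
New equilibrium: buyers pay €74, sellers receive €65, q = 1. (Wedge: pb − ps = 9.)
Burden on buyers: €5; on sellers: €4. (They sum to €9.)
The less price-elastic side of the market bears the larger share of a per-unit tax.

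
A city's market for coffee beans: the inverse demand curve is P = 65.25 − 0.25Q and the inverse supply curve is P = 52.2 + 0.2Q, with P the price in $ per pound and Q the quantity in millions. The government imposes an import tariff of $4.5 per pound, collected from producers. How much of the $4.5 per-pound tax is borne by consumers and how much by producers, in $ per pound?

Consumers bear $2.5 per pound; producers bear $2 per pound.

Inverting to Q(P) form: Qd = 261 − 4P; Qs = 5P − 261.
Without the tax, 261 − 4P = 5P − 261 gives 9P = 522, so P* = $58 and Q* = 29.
With the tax collected from producers, supply shifts: Qs = 5(P − 4.5) − 261.
Solving gives Q = 19 with consumers paying $60.5 and producers receiving $56 (the $4.5 wedge).
Burden on consumers: $2.5; on producers: $2. (They sum to $4.5.)
The less price-elastic side of the market bears the larger share of a per-unit tax.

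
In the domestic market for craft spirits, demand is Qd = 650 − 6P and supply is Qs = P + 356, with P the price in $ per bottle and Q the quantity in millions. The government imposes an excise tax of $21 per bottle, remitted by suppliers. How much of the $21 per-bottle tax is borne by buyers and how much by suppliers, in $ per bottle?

Without the tax, 650 − 6P = P + 356 gives 7P = 294, so P* = $42 and Q* = 398.
With the tax collected from suppliers, supply shifts: Qs = (P − 21) + 356.
Solving gives Q = 380 with buyers paying $45 and suppliers receiving $24 (the $21 wedge).
Burden on buyers: $3; on suppliers: $18. (They sum to $21.)
The less price-elastic side of the market bears the larger share of a per-unit tax.

Buyers bear $3 per bottle; suppliers bear $18 per bottle.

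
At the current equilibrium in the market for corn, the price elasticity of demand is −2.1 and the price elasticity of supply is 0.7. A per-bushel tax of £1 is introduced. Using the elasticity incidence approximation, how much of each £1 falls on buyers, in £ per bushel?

Buyers bear ≈ £0.25 per bushel.

Incidence ratio: buyers' share ≈ εs / (εs + |εd|) = 0.7 / (0.7 + 2.1) = 0.25.
So buyers bear ≈ 0.25 × £1 = £0.25; suppliers bear £0.75.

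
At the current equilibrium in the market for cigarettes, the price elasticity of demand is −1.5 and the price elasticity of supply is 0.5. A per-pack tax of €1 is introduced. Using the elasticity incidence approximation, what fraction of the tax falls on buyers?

Buyers' share ≈ 0.25.

Incidence ratio: buyers' share ≈ εs / (εs + |εd|) = 0.5 / (0.5 + 1.5) = 0.25.
Supply is the less elastic side, so buyers bear the smaller share.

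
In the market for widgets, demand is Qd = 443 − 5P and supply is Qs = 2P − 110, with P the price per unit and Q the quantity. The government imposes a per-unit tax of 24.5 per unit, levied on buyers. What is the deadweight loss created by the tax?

Before the tax: set 443 − 5P = 2P − 110 → P* = 79, Q* = 48.
With the tax collected from buyers, demand (in seller-price terms) shifts: Qd = 443 − 5(P + 24.5).
Solving gives Q = 13 with buyers paying 86 and producers receiving 61.5 (the 24.5 wedge).
Quantity falls by |ΔQ| = |48 − 13| = 35.
DWL = ½ · t · |ΔQ| = ½ · 24.5 · 35 = 428.75.

Deadweight loss = 428.75.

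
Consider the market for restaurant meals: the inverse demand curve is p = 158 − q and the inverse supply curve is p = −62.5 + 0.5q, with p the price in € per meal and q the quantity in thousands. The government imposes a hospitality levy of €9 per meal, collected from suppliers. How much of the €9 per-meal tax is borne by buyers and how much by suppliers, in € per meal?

Buyers bear €6 per meal; suppliers bear €3 per meal.

Rewrite in direct form: qd = 158 − p and qs = 2p + 125.
Before the tax: set 158 − p = 2p + 125 → p* = €11, q* = 147.
With the tax collected from suppliers, supply shifts: qs = 2(p − 9) + 125.
Solving gives q = 141 with buyers paying €17 and suppliers receiving €8 (the €9 wedge).
Burden on buyers: €6; on suppliers: €3. (They sum to €9.)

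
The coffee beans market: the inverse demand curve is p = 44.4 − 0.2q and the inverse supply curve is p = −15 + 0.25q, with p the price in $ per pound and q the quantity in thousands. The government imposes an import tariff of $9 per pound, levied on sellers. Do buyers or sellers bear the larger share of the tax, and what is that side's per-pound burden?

Sellers bear the larger share: $5 per pound.

Inverting to q(p) form: qd = 222 − 5p; qs = 4p + 60.
Before the tax: set 222 − 5p = 4p + 60 → p* = $18, q* = 132.
With the tax collected from sellers, supply shifts: qs = 4(p − 9) + 60.
Solving gives q = 112 with buyers paying $22 and sellers receiving $13 (the $9 wedge).
Per-pound burden: buyers $4, sellers $5.
Sellers take the larger share because supply is less price-elastic here (demand slope 5 vs supply slope 4).
The less price-elastic side of the market bears the larger share of a per-unit tax.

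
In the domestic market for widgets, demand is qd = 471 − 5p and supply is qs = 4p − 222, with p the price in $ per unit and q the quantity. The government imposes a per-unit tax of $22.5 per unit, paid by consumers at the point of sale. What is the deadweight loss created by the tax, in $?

Deadweight loss = $562.5.

Before the tax: set 471 − 5p = 4p − 222 → p* = $77, q* = 86.
With the tax collected from consumers, demand (in seller-price terms) shifts: qd = 471 − 5(p + 22.5).
New equilibrium: consumers pay $87, sellers receive $64.5, q = 36. (Wedge: pb − ps = 22.5.)
Quantity falls by |ΔQ| = |86 − 36| = 50.
DWL = ½ · t · |ΔQ| = ½ · 22.5 · 50 = $562.5.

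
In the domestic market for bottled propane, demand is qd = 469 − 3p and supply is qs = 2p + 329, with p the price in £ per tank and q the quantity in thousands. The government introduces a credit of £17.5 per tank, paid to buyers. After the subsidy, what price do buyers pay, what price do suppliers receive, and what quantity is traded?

Without the subsidy, 469 − 3p = 2p + 329 gives 5p = 140, so p* = £28 and q* = 385.
With a per-unit subsidy paid to buyers, each effectively pays p − 17.5, so demand becomes qd = 469 − 3(p − 17.5).
Solving gives q = 406 with buyers paying £21 and suppliers receiving £38.5 (the £17.5 wedge).

Buyers pay £21; suppliers receive £38.5; quantity = 406.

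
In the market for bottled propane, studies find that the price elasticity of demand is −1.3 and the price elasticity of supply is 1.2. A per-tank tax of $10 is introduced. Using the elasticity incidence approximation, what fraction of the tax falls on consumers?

Consumers' share ≈ 0.48.

Incidence ratio: consumers' share ≈ εs / (εs + |εd|) = 1.2 / (1.2 + 1.3) = 0.48.
Supply is the less elastic side, so consumers bear the smaller share.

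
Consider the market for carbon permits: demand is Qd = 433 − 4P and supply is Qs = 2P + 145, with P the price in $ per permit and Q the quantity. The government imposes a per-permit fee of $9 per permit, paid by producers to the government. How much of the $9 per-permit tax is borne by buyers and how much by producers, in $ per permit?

Buyers bear $3 per permit; producers bear $6 per permit.

Without the tax, 433 − 4P = 2P + 145 gives 6P = 288, so P* = $48 and Q* = 241.
With the tax collected from producers, supply shifts: Qs = 2(P − 9) + 145.
Solving gives Q = 229 with buyers paying $51 and producers receiving $42 (the $9 wedge).
Burden on buyers: $3; on producers: $6. (They sum to $9.)
The less price-elastic side of the market bears the larger share of a per-unit tax.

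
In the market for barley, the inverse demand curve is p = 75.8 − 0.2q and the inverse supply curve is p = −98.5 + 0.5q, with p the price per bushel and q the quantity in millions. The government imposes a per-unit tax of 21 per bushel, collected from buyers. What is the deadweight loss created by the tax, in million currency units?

Deadweight loss = 315 million.

Inverting to q(p) form: qd = 379 − 5p; qs = 2p + 197.
Before the tax: set 379 − 5p = 2p + 197 → p* = 26, q* = 249.
With the tax collected from buyers, demand (in seller-price terms) shifts: qd = 379 − 5(p + 21).
Solving gives q = 219 with buyers paying 32 and sellers receiving 11 (the 21 wedge).
Quantity falls by |ΔQ| = |249 − 219| = 30.
DWL = ½ · t · |ΔQ| = ½ · 21 · 30 = 315.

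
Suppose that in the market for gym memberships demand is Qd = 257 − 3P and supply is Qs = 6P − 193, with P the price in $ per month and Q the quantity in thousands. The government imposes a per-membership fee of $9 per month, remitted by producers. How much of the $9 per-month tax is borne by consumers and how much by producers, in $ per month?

Without the tax, 257 − 3P = 6P − 193 gives 9P = 450, so P* = $50 and Q* = 107.
With the tax collected from producers, supply shifts: Qs = 6(P − 9) − 193.
New equilibrium: consumers pay $56, producers receive $47, Q = 89. (Wedge: Pb − Ps = 9.)
Burden on consumers: $6; on producers: $3. (They sum to $9.)
The less price-elastic side of the market bears the larger share of a per-unit tax.

Consumers bear $6 per month; producers bear $3 per month.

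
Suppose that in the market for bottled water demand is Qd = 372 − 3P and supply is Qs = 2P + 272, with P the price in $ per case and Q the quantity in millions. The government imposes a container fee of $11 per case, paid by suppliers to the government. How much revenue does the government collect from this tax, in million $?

Tax revenue = $3286.8 million.

Before the tax: set 372 − 3P = 2P + 272 → P* = $20, Q* = 312.
With the tax collected from suppliers, supply shifts: Qs = 2(P − 11) + 272.
New equilibrium: consumers pay $24.4, suppliers receive $13.4, Q = 298.8. (Wedge: Pb − Ps = 11.)
Revenue = t · Q = 11 · 298.8 = $3286.8.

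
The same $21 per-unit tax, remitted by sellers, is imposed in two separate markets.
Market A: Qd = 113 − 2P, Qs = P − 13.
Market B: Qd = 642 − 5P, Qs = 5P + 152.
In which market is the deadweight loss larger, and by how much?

Market B, by $404.25.

Market A: pre-tax P* = $42, Q* = 29; post-tax Q = 15; deadweight loss = $147.
Market B: pre-tax P* = $49, Q* = 397; post-tax Q = 344.5; deadweight loss = $551.25.
Difference: $147 vs $551.25 → market B is larger by $404.25.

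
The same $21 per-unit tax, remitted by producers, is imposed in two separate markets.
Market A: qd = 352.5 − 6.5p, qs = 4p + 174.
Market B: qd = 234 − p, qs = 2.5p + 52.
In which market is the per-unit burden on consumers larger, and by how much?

Market B, by $7.

Market A: pre-tax p* = $17, q* = 242; post-tax q = 190; per-unit burden on consumers = $8.
Market B: pre-tax p* = $52, q* = 182; post-tax q = 167; per-unit burden on consumers = $15.
Difference: $8 vs $15 → market B is larger by $7.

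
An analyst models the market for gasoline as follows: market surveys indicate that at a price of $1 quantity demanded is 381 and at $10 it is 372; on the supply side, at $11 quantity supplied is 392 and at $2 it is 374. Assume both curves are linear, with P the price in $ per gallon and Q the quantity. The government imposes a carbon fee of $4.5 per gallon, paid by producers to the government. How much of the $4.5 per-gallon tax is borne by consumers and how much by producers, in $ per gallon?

Consumers bear $3 per gallon; producers bear $1.5 per gallon.

Demand slope: (372 − 381)/(10 − 1) = -1, so Qd = 382 − P.
Supply slope: (374 − 392)/(2 − 11) = 2, so Qs = 2P + 370.
Before the tax: set 382 − P = 2P + 370 → P* = $4, Q* = 378.
With the tax collected from producers, supply shifts: Qs = 2(P − 4.5) + 370.
New equilibrium: consumers pay $7, producers receive $2.5, Q = 375. (Wedge: Pb − Ps = 4.5.)
Burden on consumers: $3; on producers: $1.5. (They sum to $4.5.)
The less price-elastic side of the market bears the larger share of a per-unit tax.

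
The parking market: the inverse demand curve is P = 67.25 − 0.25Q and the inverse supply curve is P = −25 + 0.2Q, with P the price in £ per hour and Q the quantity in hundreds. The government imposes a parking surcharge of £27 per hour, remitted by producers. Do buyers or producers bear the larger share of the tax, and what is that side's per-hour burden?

Rewrite in direct form: Qd = 269 − 4P and Qs = 5P + 125.
Before the tax: set 269 − 4P = 5P + 125 → P* = £16, Q* = 205.
With the tax collected from producers, supply shifts: Qs = 5(P − 27) + 125.
New equilibrium: buyers pay £31, producers receive £4, Q = 145. (Wedge: Pb − Ps = 27.)
Per-hour burden: buyers £15, producers £12.
Buyers take the larger share because demand is less price-elastic here (demand slope 4 vs supply slope 5).

Buyers bear the larger share: £15 per hour.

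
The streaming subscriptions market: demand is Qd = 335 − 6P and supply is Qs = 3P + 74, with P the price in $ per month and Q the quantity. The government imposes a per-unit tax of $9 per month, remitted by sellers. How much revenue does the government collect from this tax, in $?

Tax revenue = $1287.

Before the tax: set 335 − 6P = 3P + 74 → P* = $29, Q* = 161.
With the tax collected from sellers, supply shifts: Qs = 3(P − 9) + 74.
New equilibrium: consumers pay $32, sellers receive $23, Q = 143. (Wedge: Pb − Ps = 9.)
Revenue = t · Q = 9 · 143 = $1287.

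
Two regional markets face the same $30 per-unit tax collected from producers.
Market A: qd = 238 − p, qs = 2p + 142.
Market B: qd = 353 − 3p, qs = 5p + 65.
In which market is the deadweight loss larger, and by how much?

Market A: pre-tax p* = $32, q* = 206; post-tax q = 186; deadweight loss = $300.
Market B: pre-tax p* = $36, q* = 245; post-tax q = 188.75; deadweight loss = $843.75.
Difference: $300 vs $843.75 → market B is larger by $543.75.

Market B, by $543.75.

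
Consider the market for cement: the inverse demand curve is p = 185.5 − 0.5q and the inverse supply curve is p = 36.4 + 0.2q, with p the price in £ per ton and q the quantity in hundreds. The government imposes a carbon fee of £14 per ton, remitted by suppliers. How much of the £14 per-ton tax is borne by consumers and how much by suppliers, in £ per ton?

Consumers bear £10 per ton; suppliers bear £4 per ton.

Rewrite in direct form: qd = 371 − 2p and qs = 5p − 182.
Before the tax: set 371 − 2p = 5p − 182 → p* = £79, q* = 213.
With the tax collected from suppliers, supply shifts: qs = 5(p − 14) − 182.
Solving gives q = 193 with consumers paying £89 and suppliers receiving £75 (the £14 wedge).
Burden on consumers: £10; on suppliers: £4. (They sum to £14.)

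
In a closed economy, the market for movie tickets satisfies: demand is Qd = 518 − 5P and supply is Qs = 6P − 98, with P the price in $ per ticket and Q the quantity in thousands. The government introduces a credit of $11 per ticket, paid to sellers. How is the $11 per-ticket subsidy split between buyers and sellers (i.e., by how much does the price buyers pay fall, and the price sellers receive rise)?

Buyers gain $6 per ticket; sellers gain $5 per ticket.

Before the subsidy: set 518 − 5P = 6P − 98 → P* = $56, Q* = 238.
With a per-unit subsidy paid to sellers, each receives P + 11 per unit sold, so supply becomes Qs = 6(P + 11) − 98.
Solving gives Q = 268 with buyers paying $50 and sellers receiving $61 (the $11 wedge).
Gain to buyers: $6; to sellers: $5. (They sum to $11.)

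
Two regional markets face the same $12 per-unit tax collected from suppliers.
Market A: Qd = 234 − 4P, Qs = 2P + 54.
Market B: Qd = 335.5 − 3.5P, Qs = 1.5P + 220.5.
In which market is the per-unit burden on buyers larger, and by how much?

Market A: pre-tax P* = $30, Q* = 114; post-tax Q = 98; per-unit burden on buyers = $4.
Market B: pre-tax P* = $23, Q* = 255; post-tax Q = 242.4; per-unit burden on buyers = $3.6.
Difference: $4 vs $3.6 → market A is larger by $0.4.

Market A, by $0.4.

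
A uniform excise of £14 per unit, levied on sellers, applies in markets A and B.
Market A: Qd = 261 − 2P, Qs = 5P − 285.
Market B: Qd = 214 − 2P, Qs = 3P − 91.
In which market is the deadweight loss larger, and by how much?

Market A: pre-tax P* = £78, Q* = 105; post-tax Q = 85; deadweight loss = £140.
Market B: pre-tax P* = £61, Q* = 92; post-tax Q = 75.2; deadweight loss = £117.6.
Difference: £140 vs £117.6 → market A is larger by £22.4.

Market A, by £22.4.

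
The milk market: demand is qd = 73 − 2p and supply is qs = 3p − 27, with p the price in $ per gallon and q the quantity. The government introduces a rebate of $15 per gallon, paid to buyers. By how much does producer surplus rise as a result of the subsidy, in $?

Without the subsidy, 73 − 2p = 3p − 27 gives 5p = 100, so p* = $20 and q* = 33.
With a per-unit subsidy paid to buyers, each effectively pays p − 15, so demand becomes qd = 73 − 2(p − 15).
Solving gives q = 51 with buyers paying $11 and sellers receiving $26 (the $15 wedge).
ΔPS is the trapezoid between Q = 51 and Q = 33 of height $6: ½ · (33 + 51) · 6 = $252.

Producer surplus rises by $252.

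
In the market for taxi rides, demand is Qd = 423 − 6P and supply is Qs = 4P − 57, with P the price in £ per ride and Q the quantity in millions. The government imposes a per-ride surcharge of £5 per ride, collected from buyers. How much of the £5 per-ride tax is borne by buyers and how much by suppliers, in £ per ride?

Buyers bear £2 per ride; suppliers bear £3 per ride.

Without the tax, 423 − 6P = 4P − 57 gives 10P = 480, so P* = £48 and Q* = 135.
With the tax collected from buyers, demand (in seller-price terms) shifts: Qd = 423 − 6(P + 5).
Solving gives Q = 123 with buyers paying £50 and suppliers receiving £45 (the £5 wedge).
Burden on buyers: £2; on suppliers: £3. (They sum to £5.)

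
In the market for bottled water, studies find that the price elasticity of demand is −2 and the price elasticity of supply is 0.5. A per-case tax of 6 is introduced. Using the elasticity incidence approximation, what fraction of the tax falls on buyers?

Incidence ratio: buyers' share ≈ εs / (εs + |εd|) = 0.5 / (0.5 + 2) = 0.2.
Supply is the less elastic side, so buyers bear the smaller share.

Buyers' share ≈ 0.2.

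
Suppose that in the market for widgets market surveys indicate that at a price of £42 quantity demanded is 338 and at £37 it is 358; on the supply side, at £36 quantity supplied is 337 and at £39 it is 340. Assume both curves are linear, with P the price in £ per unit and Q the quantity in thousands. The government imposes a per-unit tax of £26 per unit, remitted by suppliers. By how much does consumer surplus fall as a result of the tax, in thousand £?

Demand slope: (358 − 338)/(37 − 42) = -4, so Qd = 506 − 4P.
Supply slope: (340 − 337)/(39 − 36) = 1, so Qs = P + 301.
Without the tax, 506 − 4P = P + 301 gives 5P = 205, so P* = £41 and Q* = 342.
With the tax collected from suppliers, supply shifts: Qs = (P − 26) + 301.
New equilibrium: consumers pay £46.2, suppliers receive £20.2, Q = 321.2. (Wedge: Pb − Ps = 26.)
ΔCS is the trapezoid between Q = 321.2 and Q = 342 of height £5.2: ½ · (342 + 321.2) · 5.2 = £1724.32.

Consumer surplus falls by £1724.32 thousand.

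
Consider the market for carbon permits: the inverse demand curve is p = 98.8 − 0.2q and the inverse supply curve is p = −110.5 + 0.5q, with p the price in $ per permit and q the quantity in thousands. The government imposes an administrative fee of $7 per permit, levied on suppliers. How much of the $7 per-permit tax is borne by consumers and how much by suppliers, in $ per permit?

Consumers bear $2 per permit; suppliers bear $5 per permit.

Inverting to q(p) form: qd = 494 − 5p; qs = 2p + 221.
Before the tax: set 494 − 5p = 2p + 221 → p* = $39, q* = 299.
With the tax collected from suppliers, supply shifts: qs = 2(p − 7) + 221.
Solving gives q = 289 with consumers paying $41 and suppliers receiving $34 (the $7 wedge).
Burden on consumers: $2; on suppliers: $5. (They sum to $7.)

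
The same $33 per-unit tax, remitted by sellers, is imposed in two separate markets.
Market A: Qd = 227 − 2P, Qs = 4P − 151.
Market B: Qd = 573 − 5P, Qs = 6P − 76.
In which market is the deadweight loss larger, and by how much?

Market A: pre-tax P* = $63, Q* = 101; post-tax Q = 57; deadweight loss = $726.
Market B: pre-tax P* = $59, Q* = 278; post-tax Q = 188; deadweight loss = $1485.
Difference: $726 vs $1485 → market B is larger by $759.

Market B, by $759.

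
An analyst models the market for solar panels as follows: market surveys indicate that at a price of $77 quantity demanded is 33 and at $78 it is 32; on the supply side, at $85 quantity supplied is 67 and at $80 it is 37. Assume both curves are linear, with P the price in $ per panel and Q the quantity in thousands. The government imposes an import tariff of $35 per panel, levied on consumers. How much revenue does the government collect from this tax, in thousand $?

Demand slope: (32 − 33)/(78 − 77) = -1, so Qd = 110 − P.
Supply slope: (37 − 67)/(80 − 85) = 6, so Qs = 6P − 443.
Before the tax: set 110 − P = 6P − 443 → P* = $79, Q* = 31.
With the tax collected from consumers, demand (in seller-price terms) shifts: Qd = 110 − (P + 35).
Solving gives Q = 1 with consumers paying $109 and sellers receiving $74 (the $35 wedge).
Revenue = t · Q = 35 · 1 = $35.

Tax revenue = $35 thousand.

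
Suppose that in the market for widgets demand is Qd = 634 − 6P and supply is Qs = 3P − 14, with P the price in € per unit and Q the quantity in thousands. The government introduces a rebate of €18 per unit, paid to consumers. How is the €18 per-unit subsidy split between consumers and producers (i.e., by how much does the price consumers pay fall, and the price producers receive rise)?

Consumers gain €6 per unit; producers gain €12 per unit.

Without the subsidy, 634 − 6P = 3P − 14 gives 9P = 648, so P* = €72 and Q* = 202.
With a per-unit subsidy paid to consumers, each effectively pays P − 18, so demand becomes Qd = 634 − 6(P − 18).
New equilibrium: consumers pay €66, producers receive €84, Q = 238. (Wedge: Pb − Ps = −18.)
Gain to consumers: €6; to producers: €12. (They sum to €18.)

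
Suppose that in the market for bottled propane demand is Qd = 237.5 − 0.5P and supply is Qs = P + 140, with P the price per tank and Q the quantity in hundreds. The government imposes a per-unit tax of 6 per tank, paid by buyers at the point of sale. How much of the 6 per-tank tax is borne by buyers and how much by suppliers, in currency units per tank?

Buyers bear 4 per tank; suppliers bear 2 per tank.

Before the tax: set 237.5 − 0.5P = P + 140 → P* = 65, Q* = 205.
With the tax collected from buyers, demand (in seller-price terms) shifts: Qd = 237.5 − 0.5(P + 6).
Solving gives Q = 203 with buyers paying 69 and suppliers receiving 63 (the 6 wedge).
Burden on buyers: 4; on suppliers: 2. (They sum to 6.)
The less price-elastic side of the market bears the larger share of a per-unit tax.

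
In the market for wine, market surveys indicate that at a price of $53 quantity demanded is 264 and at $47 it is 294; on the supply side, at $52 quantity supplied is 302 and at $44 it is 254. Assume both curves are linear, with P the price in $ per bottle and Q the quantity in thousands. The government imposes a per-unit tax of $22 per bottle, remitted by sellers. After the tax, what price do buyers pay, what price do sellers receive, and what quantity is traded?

Demand slope: (294 − 264)/(47 − 53) = -5, so Qd = 529 − 5P.
Supply slope: (254 − 302)/(44 − 52) = 6, so Qs = 6P − 10.
Before the tax: set 529 − 5P = 6P − 10 → P* = $49, Q* = 284.
With the tax collected from sellers, supply shifts: Qs = 6(P − 22) − 10.
New equilibrium: buyers pay $61, sellers receive $39, Q = 224. (Wedge: Pb − Ps = 22.)

Buyers pay $61; sellers receive $39; quantity = 224.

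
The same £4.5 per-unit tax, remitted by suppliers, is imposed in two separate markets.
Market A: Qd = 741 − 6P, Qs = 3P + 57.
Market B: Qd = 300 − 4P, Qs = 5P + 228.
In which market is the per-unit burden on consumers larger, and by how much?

Market B, by £1.

Market A: pre-tax P* = £76, Q* = 285; post-tax Q = 276; per-unit burden on consumers = £1.5.
Market B: pre-tax P* = £8, Q* = 268; post-tax Q = 258; per-unit burden on consumers = £2.5.
Difference: £1.5 vs £2.5 → market B is larger by £1.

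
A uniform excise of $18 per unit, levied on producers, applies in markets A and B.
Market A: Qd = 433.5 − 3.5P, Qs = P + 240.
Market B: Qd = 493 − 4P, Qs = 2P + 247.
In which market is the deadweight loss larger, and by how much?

Market B, by $90.

Market A: pre-tax P* = $43, Q* = 283; post-tax Q = 269; deadweight loss = $126.
Market B: pre-tax P* = $41, Q* = 329; post-tax Q = 305; deadweight loss = $216.
Difference: $126 vs $216 → market B is larger by $90.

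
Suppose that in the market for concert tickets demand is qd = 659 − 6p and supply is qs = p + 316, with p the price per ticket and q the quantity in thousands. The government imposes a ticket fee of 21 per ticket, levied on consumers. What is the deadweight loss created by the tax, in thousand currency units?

Deadweight loss = 189 thousand.

Without the tax, 659 − 6p = p + 316 gives 7p = 343, so p* = 49 and q* = 365.
With the tax collected from consumers, demand (in seller-price terms) shifts: qd = 659 − 6(p + 21).
New equilibrium: consumers pay 52, producers receive 31, q = 347. (Wedge: pb − ps = 21.)
Quantity falls by |ΔQ| = |365 − 347| = 18.
DWL = ½ · t · |ΔQ| = ½ · 21 · 18 = 189.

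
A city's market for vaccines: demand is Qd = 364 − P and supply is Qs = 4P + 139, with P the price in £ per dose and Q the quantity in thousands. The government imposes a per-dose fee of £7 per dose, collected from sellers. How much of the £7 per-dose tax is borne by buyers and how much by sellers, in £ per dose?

Buyers bear £5.6 per dose; sellers bear £1.4 per dose.

Without the tax, 364 − P = 4P + 139 gives 5P = 225, so P* = £45 and Q* = 319.
With the tax collected from sellers, supply shifts: Qs = 4(P − 7) + 139.
Solving gives Q = 313.4 with buyers paying £50.6 and sellers receiving £43.6 (the £7 wedge).
Burden on buyers: £5.6; on sellers: £1.4. (They sum to £7.)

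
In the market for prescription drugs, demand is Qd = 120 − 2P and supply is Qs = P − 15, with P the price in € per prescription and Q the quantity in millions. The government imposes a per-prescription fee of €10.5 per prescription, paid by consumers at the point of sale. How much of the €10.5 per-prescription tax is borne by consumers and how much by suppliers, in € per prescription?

Consumers bear €3.5 per prescription; suppliers bear €7 per prescription.

Before the tax: set 120 − 2P = P − 15 → P* = €45, Q* = 30.
With the tax collected from consumers, demand (in seller-price terms) shifts: Qd = 120 − 2(P + 10.5).
New equilibrium: consumers pay €48.5, suppliers receive €38, Q = 23. (Wedge: Pb − Ps = 10.5.)
Burden on consumers: €3.5; on suppliers: €7. (They sum to €10.5.)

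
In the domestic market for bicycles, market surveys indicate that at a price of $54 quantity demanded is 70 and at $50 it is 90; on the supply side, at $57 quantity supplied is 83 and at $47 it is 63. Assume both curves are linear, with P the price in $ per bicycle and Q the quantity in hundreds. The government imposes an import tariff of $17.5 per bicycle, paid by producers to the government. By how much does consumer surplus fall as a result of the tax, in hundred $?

Consumer surplus falls by $312.5 hundred.

Demand slope: (90 − 70)/(50 − 54) = -5, so Qd = 340 − 5P.
Supply slope: (63 − 83)/(47 − 57) = 2, so Qs = 2P − 31.
Without the tax, 340 − 5P = 2P − 31 gives 7P = 371, so P* = $53 and Q* = 75.
With the tax collected from producers, supply shifts: Qs = 2(P − 17.5) − 31.
New equilibrium: consumers pay $58, producers receive $40.5, Q = 50. (Wedge: Pb − Ps = 17.5.)
ΔCS is the trapezoid between Q = 50 and Q = 75 of height $5: ½ · (75 + 50) · 5 = $312.5.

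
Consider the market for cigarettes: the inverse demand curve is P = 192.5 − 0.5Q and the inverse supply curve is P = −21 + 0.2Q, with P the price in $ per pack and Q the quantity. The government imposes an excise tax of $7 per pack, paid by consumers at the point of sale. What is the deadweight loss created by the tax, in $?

Deadweight loss = $35.

Inverting to Q(P) form: Qd = 385 − 2P; Qs = 5P + 105.
Before the tax: set 385 − 2P = 5P + 105 → P* = $40, Q* = 305.
With the tax collected from consumers, demand (in seller-price terms) shifts: Qd = 385 − 2(P + 7).
New equilibrium: consumers pay $45, sellers receive $38, Q = 295. (Wedge: Pb − Ps = 7.)
Quantity falls by |ΔQ| = |305 − 295| = 10.
DWL = ½ · t · |ΔQ| = ½ · 7 · 10 = $35.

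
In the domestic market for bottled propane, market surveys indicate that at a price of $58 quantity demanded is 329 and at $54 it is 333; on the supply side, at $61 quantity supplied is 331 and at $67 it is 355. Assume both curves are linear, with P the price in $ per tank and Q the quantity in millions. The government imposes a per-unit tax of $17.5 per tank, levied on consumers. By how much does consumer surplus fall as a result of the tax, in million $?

Demand slope: (333 − 329)/(54 − 58) = -1, so Qd = 387 − P.
Supply slope: (355 − 331)/(67 − 61) = 4, so Qs = 4P + 87.
Without the tax, 387 − P = 4P + 87 gives 5P = 300, so P* = $60 and Q* = 327.
With the tax collected from consumers, demand (in seller-price terms) shifts: Qd = 387 − (P + 17.5).
New equilibrium: consumers pay $74, sellers receive $56.5, Q = 313. (Wedge: Pb − Ps = 17.5.)
ΔCS is the trapezoid between Q = 313 and Q = 327 of height $14: ½ · (327 + 313) · 14 = $4480.

Consumer surplus falls by $4480 million.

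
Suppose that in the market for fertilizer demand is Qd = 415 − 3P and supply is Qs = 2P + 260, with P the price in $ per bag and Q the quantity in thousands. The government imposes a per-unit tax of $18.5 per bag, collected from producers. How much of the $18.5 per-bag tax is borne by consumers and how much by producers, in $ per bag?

Consumers bear $7.4 per bag; producers bear $11.1 per bag.

Without the tax, 415 − 3P = 2P + 260 gives 5P = 155, so P* = $31 and Q* = 322.
With the tax collected from producers, supply shifts: Qs = 2(P − 18.5) + 260.
New equilibrium: consumers pay $38.4, producers receive $19.9, Q = 299.8. (Wedge: Pb − Ps = 18.5.)
Burden on consumers: $7.4; on producers: $11.1. (They sum to $18.5.)
The less price-elastic side of the market bears the larger share of a per-unit tax.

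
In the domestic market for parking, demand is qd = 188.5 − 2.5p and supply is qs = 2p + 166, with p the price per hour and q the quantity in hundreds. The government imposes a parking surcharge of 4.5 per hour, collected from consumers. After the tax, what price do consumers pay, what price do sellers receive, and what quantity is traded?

Consumers pay 7; sellers receive 2.5; quantity = 171.

Without the tax, 188.5 − 2.5p = 2p + 166 gives 4.5p = 22.5, so p* = 5 and q* = 176.
With the tax collected from consumers, demand (in seller-price terms) shifts: qd = 188.5 − 2.5(p + 4.5).
New equilibrium: consumers pay 7, sellers receive 2.5, q = 171. (Wedge: pb − ps = 4.5.)
The less price-elastic side of the market bears the larger share of a per-unit tax.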